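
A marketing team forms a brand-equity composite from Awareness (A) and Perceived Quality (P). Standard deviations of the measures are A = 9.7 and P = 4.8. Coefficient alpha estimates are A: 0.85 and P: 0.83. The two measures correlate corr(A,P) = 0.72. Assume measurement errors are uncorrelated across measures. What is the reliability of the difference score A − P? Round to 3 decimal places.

Var(A−P) = 9.7² + 4.8² − 2·9.7·4.8·0.72 = 117.13 − 67.0464 = 50.0836.
Under uncorrelated errors the observed covariances equal the true-score covariances, so only the own-variance terms attenuate.
True-score variance = [9.7²·0.85 + 4.8²·0.83] − 67.0464 = 99.0997 − 67.0464 = 32.0533.
Reliability = 32.0533 / 50.0836 = 0.640.

0.640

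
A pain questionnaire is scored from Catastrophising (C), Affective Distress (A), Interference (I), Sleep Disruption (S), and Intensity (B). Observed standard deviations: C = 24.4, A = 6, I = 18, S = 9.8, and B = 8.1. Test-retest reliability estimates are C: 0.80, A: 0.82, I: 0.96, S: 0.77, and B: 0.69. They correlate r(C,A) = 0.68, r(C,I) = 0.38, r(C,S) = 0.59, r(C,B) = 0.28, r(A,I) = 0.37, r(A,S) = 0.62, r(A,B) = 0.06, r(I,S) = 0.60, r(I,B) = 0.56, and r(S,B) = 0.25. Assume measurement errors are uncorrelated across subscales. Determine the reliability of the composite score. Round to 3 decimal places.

0.931

Var(C+A+I+S+B) = 24.4² + 6² + 18² + 9.8² + 8.1² + 2·[24.4·6·0.68 + 24.4·18·0.38 + 24.4·9.8·0.59 + 24.4·8.1·0.28 + 6·18·0.37 + 6·9.8·0.62 + 6·8.1·0.06 + 18·9.8·0.60 + 18·8.1·0.56 + 9.8·8.1·0.25] = 1117.01 + 1499.07 = 2616.08.
With uncorrelated errors the cross-covariances are all true-score covariance, so they carry over unchanged; only the diagonal terms shrink to ρᵢσᵢ².
True-score variance = [24.4²·0.80 + 6²·0.82 + 18²·0.96 + 9.8²·0.77 + 8.1²·0.69] + 1499.07 = 936.07 + 1499.07 = 2435.14.
Reliability = 2435.14 / 2616.08 = 0.931.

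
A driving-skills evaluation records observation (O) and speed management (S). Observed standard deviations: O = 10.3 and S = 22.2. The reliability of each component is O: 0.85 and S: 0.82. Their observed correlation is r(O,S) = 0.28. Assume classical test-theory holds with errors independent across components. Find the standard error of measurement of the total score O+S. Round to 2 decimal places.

10.23

Var(total) = 598.93 + 128.05 = 726.98.
True-score variance = 494.305 + 128.05 = 622.355, so reliability = 0.8561.
Error variance = 726.98 − 622.355 = 104.625; SEM = √104.625 = 10.23.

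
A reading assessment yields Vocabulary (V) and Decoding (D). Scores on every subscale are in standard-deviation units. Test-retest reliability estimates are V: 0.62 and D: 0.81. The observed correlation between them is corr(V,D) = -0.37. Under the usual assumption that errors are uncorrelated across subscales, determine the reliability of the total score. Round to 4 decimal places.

0.5476

Var(V+D) = 2 + 2·[(-0.37)] = 2 − 0.74 = 1.26.
With uncorrelated errors the cross-covariances are all true-score covariance, so they carry over unchanged; only the diagonal terms shrink to ρᵢσᵢ².
True-score variance = [0.62 + 0.81] − 0.74 = 1.43 − 0.74 = 0.69.
Reliability = 0.69 / 1.26 = 0.5476.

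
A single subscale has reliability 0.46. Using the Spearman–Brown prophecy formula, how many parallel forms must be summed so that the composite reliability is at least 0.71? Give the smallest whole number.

3

k ≥ ρ*(1−ρ₁)/(ρ₁(1−ρ*)) = 0.71·0.54 / (0.46·0.29) = 2.874.
Smallest integer k = 3.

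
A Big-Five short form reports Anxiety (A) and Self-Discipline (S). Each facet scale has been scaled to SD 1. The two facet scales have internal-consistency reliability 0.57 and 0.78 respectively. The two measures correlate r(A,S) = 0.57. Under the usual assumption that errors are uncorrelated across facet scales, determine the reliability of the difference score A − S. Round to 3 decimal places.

Var(A−S) = 1 + 1 − 2·0.57 = 2 − 1.14 = 0.86.
Because errors are independent across components, Cov(Tᵢ,Tⱼ) = Cov(Xᵢ,Xⱼ); the off-diagonal part of the true-score variance is the same as above.
True-score variance = [0.57 + 0.78] − 1.14 = 1.35 − 1.14 = 0.21.
Reliability = 0.21 / 0.86 = 0.244.

0.244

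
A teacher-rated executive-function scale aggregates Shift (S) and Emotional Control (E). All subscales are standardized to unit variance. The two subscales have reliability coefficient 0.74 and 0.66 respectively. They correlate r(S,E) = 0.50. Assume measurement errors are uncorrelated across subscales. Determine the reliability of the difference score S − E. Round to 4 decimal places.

Var(S−E) = 1 + 1 − 2·0.50 = 2 − 1 = 1.
Under uncorrelated errors the observed covariances equal the true-score covariances, so only the own-variance terms attenuate.
True-score variance = [0.74 + 0.66] − 1 = 1.4 − 1 = 0.4.
Reliability = 0.4 / 1 = 0.4000.

0.4000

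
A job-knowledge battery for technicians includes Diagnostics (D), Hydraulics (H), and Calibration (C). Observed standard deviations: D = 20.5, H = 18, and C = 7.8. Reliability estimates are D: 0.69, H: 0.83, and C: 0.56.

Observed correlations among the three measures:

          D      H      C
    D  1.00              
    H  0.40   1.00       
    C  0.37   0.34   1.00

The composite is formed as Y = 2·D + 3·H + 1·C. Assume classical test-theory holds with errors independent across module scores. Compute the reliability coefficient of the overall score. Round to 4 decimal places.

Var(Y) = 2²·20.5² + 3²·18² + 7.8² + 2·[6·20.5·18·0.40 + 2·20.5·7.8·0.37 + 3·18·7.8·0.34] = 4657.84 + 2294.27 = 6952.11.
Because errors are independent across components, Cov(Tᵢ,Tⱼ) = Cov(Xᵢ,Xⱼ); the off-diagonal part of the true-score variance is the same as above.
True-score variance = [2²·20.5²·0.69 + 3²·18²·0.83 + 7.8²·0.56] + 2294.27 = 3614.24 + 2294.27 = 5908.51.
Reliability = 5908.51 / 6952.11 = 0.8499.

0.8499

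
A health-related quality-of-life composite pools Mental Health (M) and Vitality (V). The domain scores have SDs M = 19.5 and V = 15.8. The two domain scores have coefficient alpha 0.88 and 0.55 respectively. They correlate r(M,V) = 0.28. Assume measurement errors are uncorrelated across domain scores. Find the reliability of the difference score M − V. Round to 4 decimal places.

Var(M−V) = 19.5² + 15.8² − 2·19.5·15.8·0.28 = 629.89 − 172.536 = 457.354.
With uncorrelated errors the cross-covariances are all true-score covariance, so they carry over unchanged; only the diagonal terms shrink to ρᵢσᵢ².
True-score variance = [19.5²·0.88 + 15.8²·0.55] − 172.536 = 471.922 − 172.536 = 299.386.
Reliability = 299.386 / 457.354 = 0.6546.

0.6546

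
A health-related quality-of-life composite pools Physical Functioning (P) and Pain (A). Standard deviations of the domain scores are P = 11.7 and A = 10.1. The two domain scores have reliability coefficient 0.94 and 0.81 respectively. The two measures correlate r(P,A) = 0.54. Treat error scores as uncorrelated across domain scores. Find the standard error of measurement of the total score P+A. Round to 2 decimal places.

5.25

Var(total) = 238.9 + 127.624 = 366.524.
True-score variance = 211.305 + 127.624 = 338.928, so reliability = 0.9247.
Error variance = 366.524 − 338.928 = 27.5953; SEM = √27.5953 = 5.25.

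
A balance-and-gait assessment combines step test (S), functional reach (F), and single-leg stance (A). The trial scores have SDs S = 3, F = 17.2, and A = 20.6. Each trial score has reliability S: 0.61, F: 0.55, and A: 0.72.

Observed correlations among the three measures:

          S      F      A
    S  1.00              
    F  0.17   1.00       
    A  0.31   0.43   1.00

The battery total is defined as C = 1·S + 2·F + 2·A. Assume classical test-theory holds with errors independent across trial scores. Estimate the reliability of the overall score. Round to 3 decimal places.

0.760

Var(C) = 3² + 2²·17.2² + 2²·20.6² + 2·[2·3·17.2·0.17 + 2·3·20.6·0.31 + 4·17.2·20.6·0.43] = 2889.8 + 1330.58 = 4220.38.
With uncorrelated errors the cross-covariances are all true-score covariance, so they carry over unchanged; only the diagonal terms shrink to ρᵢσᵢ².
True-score variance = [3²·0.61 + 2²·17.2²·0.55 + 2²·20.6²·0.72] + 1330.58 = 1878.49 + 1330.58 = 3209.08.
Reliability = 3209.08 / 4220.38 = 0.760.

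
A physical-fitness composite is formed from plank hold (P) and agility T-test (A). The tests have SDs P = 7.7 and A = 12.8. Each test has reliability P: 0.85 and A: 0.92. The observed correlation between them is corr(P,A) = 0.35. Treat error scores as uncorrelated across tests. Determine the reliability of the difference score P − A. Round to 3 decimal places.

Var(P−A) = 7.7² + 12.8² − 2·7.7·12.8·0.35 = 223.13 − 68.992 = 154.138.
Because errors are independent across components, Cov(Tᵢ,Tⱼ) = Cov(Xᵢ,Xⱼ); the off-diagonal part of the true-score variance is the same as above.
True-score variance = [7.7²·0.85 + 12.8²·0.92] − 68.992 = 201.129 − 68.992 = 132.137.
Reliability = 132.137 / 154.138 = 0.857.

0.857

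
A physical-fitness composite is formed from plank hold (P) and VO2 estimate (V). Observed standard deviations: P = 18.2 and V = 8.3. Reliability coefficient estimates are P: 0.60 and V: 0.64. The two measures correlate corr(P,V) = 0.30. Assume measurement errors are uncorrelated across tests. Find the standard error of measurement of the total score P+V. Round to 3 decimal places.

Var(total) = 400.13 + 90.636 = 490.766.
True-score variance = 242.834 + 90.636 = 333.47, so reliability = 0.6795.
Error variance = 490.766 − 333.47 = 157.296; SEM = √157.296 = 12.542.

12.542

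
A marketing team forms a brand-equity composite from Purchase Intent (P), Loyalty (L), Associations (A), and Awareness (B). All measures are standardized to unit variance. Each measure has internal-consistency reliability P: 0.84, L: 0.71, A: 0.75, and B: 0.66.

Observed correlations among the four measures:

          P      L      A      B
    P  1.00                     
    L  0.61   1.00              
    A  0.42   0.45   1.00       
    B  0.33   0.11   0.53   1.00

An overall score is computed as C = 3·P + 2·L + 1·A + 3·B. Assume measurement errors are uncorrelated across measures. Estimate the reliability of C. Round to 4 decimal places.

0.8689

Var(C) = 3² + 2² + 1 + 3² + 2·[6·0.61 + 3·0.42 + 9·0.33 + 2·0.45 + 6·0.11 + 3·0.53] = 23 + 22.08 = 45.08.
Under uncorrelated errors the observed covariances equal the true-score covariances, so only the own-variance terms attenuate.
True-score variance = [3²·0.84 + 2²·0.71 + 0.75 + 3²·0.66] + 22.08 = 17.09 + 22.08 = 39.17.
Reliability = 39.17 / 45.08 = 0.8689.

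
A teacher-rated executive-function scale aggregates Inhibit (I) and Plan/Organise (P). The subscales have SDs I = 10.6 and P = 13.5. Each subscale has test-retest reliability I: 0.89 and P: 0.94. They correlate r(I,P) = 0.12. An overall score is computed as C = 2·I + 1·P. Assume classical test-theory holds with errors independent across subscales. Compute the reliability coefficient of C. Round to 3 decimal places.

Var(C) = 2²·10.6² + 13.5² + 2·[2·10.6·13.5·0.12] = 631.69 + 68.688 = 700.378.
With uncorrelated errors the cross-covariances are all true-score covariance, so they carry over unchanged; only the diagonal terms shrink to ρᵢσᵢ².
True-score variance = [2²·10.6²·0.89 + 13.5²·0.94] + 68.688 = 571.317 + 68.688 = 640.005.
Reliability = 640.005 / 700.378 = 0.914.

0.914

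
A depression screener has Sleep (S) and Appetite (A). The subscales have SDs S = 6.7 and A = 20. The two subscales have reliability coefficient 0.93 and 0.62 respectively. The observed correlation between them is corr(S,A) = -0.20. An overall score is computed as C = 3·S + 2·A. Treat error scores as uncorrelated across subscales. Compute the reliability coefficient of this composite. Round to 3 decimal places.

0.622

Var(C) = 3²·6.7² + 2²·20² + 2·[6·6.7·20·(-0.20)] = 2004.01 − 321.6 = 1682.41.
Because errors are independent across components, Cov(Tᵢ,Tⱼ) = Cov(Xᵢ,Xⱼ); the off-diagonal part of the true-score variance is the same as above.
True-score variance = [3²·6.7²·0.93 + 2²·20²·0.62] − 321.6 = 1367.73 − 321.6 = 1046.13.
Reliability = 1046.13 / 1682.41 = 0.622.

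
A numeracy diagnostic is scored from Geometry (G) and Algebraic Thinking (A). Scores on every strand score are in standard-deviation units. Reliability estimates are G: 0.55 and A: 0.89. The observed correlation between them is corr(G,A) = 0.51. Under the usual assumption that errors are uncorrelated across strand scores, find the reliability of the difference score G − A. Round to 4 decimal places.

0.4286

Var(G−A) = 1 + 1 − 2·0.51 = 2 − 1.02 = 0.98.
With uncorrelated errors the cross-covariances are all true-score covariance, so they carry over unchanged; only the diagonal terms shrink to ρᵢσᵢ².
True-score variance = [0.55 + 0.89] − 1.02 = 1.44 − 1.02 = 0.42.
Reliability = 0.42 / 0.98 = 0.4286.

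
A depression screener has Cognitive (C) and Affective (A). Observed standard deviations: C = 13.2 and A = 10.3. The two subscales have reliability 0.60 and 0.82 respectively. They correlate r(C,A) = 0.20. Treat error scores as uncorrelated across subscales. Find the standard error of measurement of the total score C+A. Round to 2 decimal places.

9.42

Var(total) = 280.33 + 54.384 = 334.714.
True-score variance = 191.538 + 54.384 = 245.922, so reliability = 0.7347.
Error variance = 334.714 − 245.922 = 88.7922; SEM = √88.7922 = 9.42.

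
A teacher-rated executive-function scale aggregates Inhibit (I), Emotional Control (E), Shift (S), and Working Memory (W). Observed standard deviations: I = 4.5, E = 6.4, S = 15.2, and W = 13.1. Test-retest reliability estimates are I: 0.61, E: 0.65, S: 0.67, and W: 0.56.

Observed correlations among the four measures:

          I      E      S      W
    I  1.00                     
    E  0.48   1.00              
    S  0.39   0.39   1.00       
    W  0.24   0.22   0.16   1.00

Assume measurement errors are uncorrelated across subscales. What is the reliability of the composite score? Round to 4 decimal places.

Var(I+E+S+W) = 4.5² + 6.4² + 15.2² + 13.1² + 2·[4.5·6.4·0.48 + 4.5·15.2·0.39 + 4.5·13.1·0.24 + 6.4·15.2·0.39 + 6.4·13.1·0.22 + 15.2·13.1·0.16] = 463.86 + 285.782 = 749.642.
Because errors are independent across components, Cov(Tᵢ,Tⱼ) = Cov(Xᵢ,Xⱼ); the off-diagonal part of the true-score variance is the same as above.
True-score variance = [4.5²·0.61 + 6.4²·0.65 + 15.2²·0.67 + 13.1²·0.56] + 285.782 = 289.875 + 285.782 = 575.657.
Reliability = 575.657 / 749.642 = 0.7679.

0.7679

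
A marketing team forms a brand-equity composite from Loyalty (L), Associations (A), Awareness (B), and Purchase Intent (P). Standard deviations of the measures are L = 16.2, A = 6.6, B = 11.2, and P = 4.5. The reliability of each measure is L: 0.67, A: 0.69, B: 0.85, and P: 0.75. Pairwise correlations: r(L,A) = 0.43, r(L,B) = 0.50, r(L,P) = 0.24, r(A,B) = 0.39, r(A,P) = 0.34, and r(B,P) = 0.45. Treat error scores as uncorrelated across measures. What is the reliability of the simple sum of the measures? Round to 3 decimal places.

Var(L+A+B+P) = 16.2² + 6.6² + 11.2² + 4.5² + 2·[16.2·6.6·0.43 + 16.2·11.2·0.50 + 16.2·4.5·0.24 + 6.6·11.2·0.39 + 6.6·4.5·0.34 + 11.2·4.5·0.45] = 451.69 + 431.597 = 883.287.
Because errors are independent across components, Cov(Tᵢ,Tⱼ) = Cov(Xᵢ,Xⱼ); the off-diagonal part of the true-score variance is the same as above.
True-score variance = [16.2²·0.67 + 6.6²·0.69 + 11.2²·0.85 + 4.5²·0.75] + 431.597 = 327.703 + 431.597 = 759.3.
Reliability = 759.3 / 883.287 = 0.860.

0.860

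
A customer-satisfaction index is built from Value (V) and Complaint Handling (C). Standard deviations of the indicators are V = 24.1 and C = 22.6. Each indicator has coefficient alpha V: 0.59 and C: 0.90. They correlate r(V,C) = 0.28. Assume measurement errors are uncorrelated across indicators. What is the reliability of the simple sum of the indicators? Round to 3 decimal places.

Var(V+C) = 24.1² + 22.6² + 2·[24.1·22.6·0.28] = 1091.57 + 305.01 = 1396.58.
Under uncorrelated errors the observed covariances equal the true-score covariances, so only the own-variance terms attenuate.
True-score variance = [24.1²·0.59 + 22.6²·0.90] + 305.01 = 802.362 + 305.01 = 1107.37.
Reliability = 1107.37 / 1396.58 = 0.793.

0.793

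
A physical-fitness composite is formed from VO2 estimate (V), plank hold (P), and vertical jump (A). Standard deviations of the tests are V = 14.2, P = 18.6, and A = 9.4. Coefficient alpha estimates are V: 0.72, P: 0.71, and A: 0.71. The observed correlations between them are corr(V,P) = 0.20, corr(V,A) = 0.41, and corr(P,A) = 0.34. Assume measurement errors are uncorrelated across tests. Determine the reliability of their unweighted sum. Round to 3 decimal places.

0.812

Var(V+P+A) = 14.2² + 18.6² + 9.4² + 2·[14.2·18.6·0.20 + 14.2·9.4·0.41 + 18.6·9.4·0.34] = 635.96 + 333.993 = 969.953.
With uncorrelated errors the cross-covariances are all true-score covariance, so they carry over unchanged; only the diagonal terms shrink to ρᵢσᵢ².
True-score variance = [14.2²·0.72 + 18.6²·0.71 + 9.4²·0.71] + 333.993 = 453.548 + 333.993 = 787.541.
Reliability = 787.541 / 969.953 = 0.812.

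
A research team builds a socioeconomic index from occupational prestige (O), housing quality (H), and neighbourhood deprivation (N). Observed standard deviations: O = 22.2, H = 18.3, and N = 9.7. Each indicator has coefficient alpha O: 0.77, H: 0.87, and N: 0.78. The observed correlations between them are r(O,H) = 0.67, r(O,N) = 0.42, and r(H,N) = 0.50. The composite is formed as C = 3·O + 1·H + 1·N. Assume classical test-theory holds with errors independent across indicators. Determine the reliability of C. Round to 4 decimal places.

0.8498

Var(C) = 3²·22.2² + 18.3² + 9.7² + 2·[3·22.2·18.3·0.67 + 3·22.2·9.7·0.42 + 18.3·9.7·0.50] = 4864.54 + 2353.33 = 7217.87.
With uncorrelated errors the cross-covariances are all true-score covariance, so they carry over unchanged; only the diagonal terms shrink to ρᵢσᵢ².
True-score variance = [3²·22.2²·0.77 + 18.3²·0.87 + 9.7²·0.78] + 2353.33 = 3780.13 + 2353.33 = 6133.46.
Reliability = 6133.46 / 7217.87 = 0.8498.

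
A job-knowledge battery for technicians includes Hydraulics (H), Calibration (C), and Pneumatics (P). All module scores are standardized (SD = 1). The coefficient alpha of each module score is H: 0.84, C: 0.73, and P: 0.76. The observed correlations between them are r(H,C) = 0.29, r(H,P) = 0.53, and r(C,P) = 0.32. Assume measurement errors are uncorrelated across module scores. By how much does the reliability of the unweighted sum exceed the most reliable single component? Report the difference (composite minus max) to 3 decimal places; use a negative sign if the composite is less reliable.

0.033

Var(sum) = 3 + 2.28 = 5.28; true-score variance = 2.33 + 2.28 = 4.61; composite reliability = 0.8731.
Max component reliability = 0.8400.
Difference = 0.8731 − 0.8400 = 0.033.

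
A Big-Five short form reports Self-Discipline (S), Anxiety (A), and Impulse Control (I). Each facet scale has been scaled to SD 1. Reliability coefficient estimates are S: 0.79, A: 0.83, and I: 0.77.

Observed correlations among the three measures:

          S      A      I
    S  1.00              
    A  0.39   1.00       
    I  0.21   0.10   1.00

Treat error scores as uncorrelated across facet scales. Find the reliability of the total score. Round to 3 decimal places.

0.861

Var(S+A+I) = 3 + 2·[0.39 + 0.21 + 0.10] = 3 + 1.4 = 4.4.
Under uncorrelated errors the observed covariances equal the true-score covariances, so only the own-variance terms attenuate.
True-score variance = [0.79 + 0.83 + 0.77] + 1.4 = 2.39 + 1.4 = 3.79.
Reliability = 3.79 / 4.4 = 0.861.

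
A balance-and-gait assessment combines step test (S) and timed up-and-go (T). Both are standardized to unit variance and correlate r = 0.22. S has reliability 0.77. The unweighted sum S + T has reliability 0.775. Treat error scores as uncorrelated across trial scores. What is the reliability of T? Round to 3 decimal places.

Var(S+T) = 2 + 2·0.22 = 2.440.
True-score variance = ρ_S + ρ_T + 2·0.22, so 0.775 = (0.77 + ρ_T + 0.44) / 2.440.
ρ_T = 0.775·2.440 − 0.77 − 0.44 = 0.681.

0.681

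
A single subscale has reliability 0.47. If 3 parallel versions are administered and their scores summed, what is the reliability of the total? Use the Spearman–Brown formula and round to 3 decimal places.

ρ_k = kρ / (1 + (k−1)ρ) = 3·0.47 / (1 + 2·0.47) = 1.410 / 1.940 = 0.727.

0.727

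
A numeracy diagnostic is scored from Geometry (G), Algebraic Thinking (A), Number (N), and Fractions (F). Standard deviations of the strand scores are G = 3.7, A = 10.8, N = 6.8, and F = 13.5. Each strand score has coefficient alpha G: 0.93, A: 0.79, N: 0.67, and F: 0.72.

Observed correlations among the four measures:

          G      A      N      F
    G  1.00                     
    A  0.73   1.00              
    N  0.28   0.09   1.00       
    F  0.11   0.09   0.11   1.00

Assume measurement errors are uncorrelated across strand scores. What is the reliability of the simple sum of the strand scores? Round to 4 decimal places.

Var(G+A+N+F) = 3.7² + 10.8² + 6.8² + 13.5² + 2·[3.7·10.8·0.73 + 3.7·6.8·0.28 + 3.7·13.5·0.11 + 10.8·6.8·0.09 + 10.8·13.5·0.09 + 6.8·13.5·0.11] = 358.82 + 143.079 = 501.899.
With uncorrelated errors the cross-covariances are all true-score covariance, so they carry over unchanged; only the diagonal terms shrink to ρᵢσᵢ².
True-score variance = [3.7²·0.93 + 10.8²·0.79 + 6.8²·0.67 + 13.5²·0.72] + 143.079 = 267.078 + 143.079 = 410.158.
Reliability = 410.158 / 501.899 = 0.8172.

0.8172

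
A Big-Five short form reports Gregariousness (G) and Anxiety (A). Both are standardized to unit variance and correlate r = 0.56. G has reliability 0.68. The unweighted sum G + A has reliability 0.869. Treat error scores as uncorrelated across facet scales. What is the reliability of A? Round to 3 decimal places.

0.911

Var(G+A) = 2 + 2·0.56 = 3.120.
True-score variance = ρ_G + ρ_A + 2·0.56, so 0.869 = (0.68 + ρ_A + 1.12) / 3.120.
ρ_A = 0.869·3.120 − 0.68 − 1.12 = 0.911.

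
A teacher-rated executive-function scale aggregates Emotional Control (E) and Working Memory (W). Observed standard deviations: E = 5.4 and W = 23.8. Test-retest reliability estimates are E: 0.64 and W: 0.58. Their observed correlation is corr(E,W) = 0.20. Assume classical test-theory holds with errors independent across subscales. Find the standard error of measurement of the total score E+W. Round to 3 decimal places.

15.761

Var(total) = 595.6 + 51.408 = 647.008.
True-score variance = 347.198 + 51.408 = 398.606, so reliability = 0.6161.
Error variance = 647.008 − 398.606 = 248.402; SEM = √248.402 = 15.761.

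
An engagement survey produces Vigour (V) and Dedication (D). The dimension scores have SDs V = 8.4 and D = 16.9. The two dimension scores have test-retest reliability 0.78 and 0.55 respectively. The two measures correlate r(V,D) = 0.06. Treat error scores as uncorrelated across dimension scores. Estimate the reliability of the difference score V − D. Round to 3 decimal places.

0.575

Var(V−D) = 8.4² + 16.9² − 2·8.4·16.9·0.06 = 356.17 − 17.0352 = 339.135.
Under uncorrelated errors the observed covariances equal the true-score covariances, so only the own-variance terms attenuate.
True-score variance = [8.4²·0.78 + 16.9²·0.55] − 17.0352 = 212.122 − 17.0352 = 195.087.
Reliability = 195.087 / 339.135 = 0.575.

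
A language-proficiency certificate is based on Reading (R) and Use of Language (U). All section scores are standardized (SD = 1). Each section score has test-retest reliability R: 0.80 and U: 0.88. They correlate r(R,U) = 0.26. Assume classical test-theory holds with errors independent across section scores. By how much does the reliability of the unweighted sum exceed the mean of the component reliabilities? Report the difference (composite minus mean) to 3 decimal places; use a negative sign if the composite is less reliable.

Var(sum) = 2 + 0.52 = 2.52; true-score variance = 1.68 + 0.52 = 2.2; composite reliability = 0.8730.
Mean component reliability = 0.8400.
Difference = 0.8730 − 0.8400 = 0.033.

0.033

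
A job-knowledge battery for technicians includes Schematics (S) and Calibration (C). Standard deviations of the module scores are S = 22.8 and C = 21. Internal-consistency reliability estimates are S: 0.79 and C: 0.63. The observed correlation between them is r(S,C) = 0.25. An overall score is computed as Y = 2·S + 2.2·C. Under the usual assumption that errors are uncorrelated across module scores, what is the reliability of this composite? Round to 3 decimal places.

0.767

Var(Y) = 2²·22.8² + 2.2²·21² + 2·[4.4·22.8·21·0.25] = 4213.8 + 1053.36 = 5267.16.
With uncorrelated errors the cross-covariances are all true-score covariance, so they carry over unchanged; only the diagonal terms shrink to ρᵢσᵢ².
True-score variance = [2²·22.8²·0.79 + 2.2²·21²·0.63] + 1053.36 = 2987.39 + 1053.36 = 4040.75.
Reliability = 4040.75 / 5267.16 = 0.767.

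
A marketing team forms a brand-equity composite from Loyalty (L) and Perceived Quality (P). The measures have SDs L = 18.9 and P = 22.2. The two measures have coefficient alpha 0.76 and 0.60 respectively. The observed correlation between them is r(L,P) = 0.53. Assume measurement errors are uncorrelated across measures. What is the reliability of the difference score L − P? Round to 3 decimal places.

Var(L−P) = 18.9² + 22.2² − 2·18.9·22.2·0.53 = 850.05 − 444.755 = 405.295.
Under uncorrelated errors the observed covariances equal the true-score covariances, so only the own-variance terms attenuate.
True-score variance = [18.9²·0.76 + 22.2²·0.60] − 444.755 = 567.184 − 444.755 = 122.429.
Reliability = 122.429 / 405.295 = 0.302.

0.302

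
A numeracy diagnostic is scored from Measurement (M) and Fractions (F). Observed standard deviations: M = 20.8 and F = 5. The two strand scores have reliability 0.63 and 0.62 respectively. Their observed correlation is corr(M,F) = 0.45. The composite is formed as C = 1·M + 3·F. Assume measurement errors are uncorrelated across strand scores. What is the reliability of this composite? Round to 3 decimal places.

0.738

Var(C) = 20.8² + 3²·5² + 2·[3·20.8·5·0.45] = 657.64 + 280.8 = 938.44.
With uncorrelated errors the cross-covariances are all true-score covariance, so they carry over unchanged; only the diagonal terms shrink to ρᵢσᵢ².
True-score variance = [20.8²·0.63 + 3²·5²·0.62] + 280.8 = 412.063 + 280.8 = 692.863.
Reliability = 692.863 / 938.44 = 0.738.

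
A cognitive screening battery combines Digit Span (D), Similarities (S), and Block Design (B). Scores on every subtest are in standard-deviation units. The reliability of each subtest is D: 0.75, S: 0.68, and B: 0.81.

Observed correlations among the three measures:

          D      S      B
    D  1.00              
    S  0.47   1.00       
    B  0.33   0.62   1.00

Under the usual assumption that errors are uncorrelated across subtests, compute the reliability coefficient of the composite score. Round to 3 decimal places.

0.870

Var(D+S+B) = 3 + 2·[0.47 + 0.33 + 0.62] = 3 + 2.84 = 5.84.
With uncorrelated errors the cross-covariances are all true-score covariance, so they carry over unchanged; only the diagonal terms shrink to ρᵢσᵢ².
True-score variance = [0.75 + 0.68 + 0.81] + 2.84 = 2.24 + 2.84 = 5.08.
Reliability = 5.08 / 5.84 = 0.870.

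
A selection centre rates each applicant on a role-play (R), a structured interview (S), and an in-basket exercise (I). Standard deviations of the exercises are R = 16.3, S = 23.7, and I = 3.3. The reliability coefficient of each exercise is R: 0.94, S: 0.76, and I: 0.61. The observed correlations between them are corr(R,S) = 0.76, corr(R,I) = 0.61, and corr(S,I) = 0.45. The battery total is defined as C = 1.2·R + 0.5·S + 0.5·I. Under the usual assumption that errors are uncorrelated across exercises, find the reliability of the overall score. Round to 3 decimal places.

0.938

Var(C) = 1.2²·16.3² + 0.5²·23.7² + 0.5²·3.3² + 2·[0.6·16.3·23.7·0.76 + 0.6·16.3·3.3·0.61 + 0.25·23.7·3.3·0.45] = 525.739 + 409.286 = 935.025.
Because errors are independent across components, Cov(Tᵢ,Tⱼ) = Cov(Xᵢ,Xⱼ); the off-diagonal part of the true-score variance is the same as above.
True-score variance = [1.2²·16.3²·0.94 + 0.5²·23.7²·0.76 + 0.5²·3.3²·0.61] + 409.286 = 468.02 + 409.286 = 877.306.
Reliability = 877.306 / 935.025 = 0.938.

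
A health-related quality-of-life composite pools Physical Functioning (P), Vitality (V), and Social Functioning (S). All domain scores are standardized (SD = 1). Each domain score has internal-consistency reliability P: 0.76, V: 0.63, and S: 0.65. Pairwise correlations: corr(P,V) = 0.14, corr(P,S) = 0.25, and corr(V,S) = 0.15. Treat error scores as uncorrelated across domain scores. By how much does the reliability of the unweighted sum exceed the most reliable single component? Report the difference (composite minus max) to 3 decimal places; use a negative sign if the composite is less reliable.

Var(sum) = 3 + 1.08 = 4.08; true-score variance = 2.04 + 1.08 = 3.12; composite reliability = 0.7647.
Max component reliability = 0.7600.
Difference = 0.7647 − 0.7600 = 0.005.

0.005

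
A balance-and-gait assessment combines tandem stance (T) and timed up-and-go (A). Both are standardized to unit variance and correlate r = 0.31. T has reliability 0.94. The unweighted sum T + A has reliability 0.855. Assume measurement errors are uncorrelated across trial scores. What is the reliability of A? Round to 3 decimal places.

Var(T+A) = 2 + 2·0.31 = 2.620.
True-score variance = ρ_T + ρ_A + 2·0.31, so 0.855 = (0.94 + ρ_A + 0.62) / 2.620.
ρ_A = 0.855·2.620 − 0.94 − 0.62 = 0.680.

0.680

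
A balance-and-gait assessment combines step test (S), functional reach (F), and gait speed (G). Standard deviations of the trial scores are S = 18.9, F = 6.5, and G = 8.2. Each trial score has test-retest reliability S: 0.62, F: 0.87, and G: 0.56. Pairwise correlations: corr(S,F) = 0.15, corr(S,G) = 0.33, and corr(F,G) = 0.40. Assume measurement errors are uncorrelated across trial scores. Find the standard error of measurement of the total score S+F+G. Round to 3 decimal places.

13.070

Var(total) = 466.7 + 181.782 = 648.482.
True-score variance = 295.882 + 181.782 = 477.664, so reliability = 0.7366.
Error variance = 648.482 − 477.664 = 170.818; SEM = √170.818 = 13.070.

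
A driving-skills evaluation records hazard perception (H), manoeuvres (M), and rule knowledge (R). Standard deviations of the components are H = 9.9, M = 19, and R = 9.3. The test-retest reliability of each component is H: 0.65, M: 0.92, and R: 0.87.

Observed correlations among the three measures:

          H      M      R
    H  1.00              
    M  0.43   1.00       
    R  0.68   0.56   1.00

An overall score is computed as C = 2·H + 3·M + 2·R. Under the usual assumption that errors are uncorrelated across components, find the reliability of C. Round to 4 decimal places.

0.9335

Var(C) = 2²·9.9² + 3²·19² + 2²·9.3² + 2·[6·9.9·19·0.43 + 4·9.9·9.3·0.68 + 6·19·9.3·0.56] = 3987 + 2658.88 = 6645.88.
Under uncorrelated errors the observed covariances equal the true-score covariances, so only the own-variance terms attenuate.
True-score variance = [2²·9.9²·0.65 + 3²·19²·0.92 + 2²·9.3²·0.87] + 2658.88 = 3544.89 + 2658.88 = 6203.77.
Reliability = 6203.77 / 6645.88 = 0.9335.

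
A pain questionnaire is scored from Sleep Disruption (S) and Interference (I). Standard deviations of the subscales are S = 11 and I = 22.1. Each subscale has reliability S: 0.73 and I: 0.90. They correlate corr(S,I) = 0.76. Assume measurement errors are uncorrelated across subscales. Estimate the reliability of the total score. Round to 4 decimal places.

Var(S+I) = 11² + 22.1² + 2·[11·22.1·0.76] = 609.41 + 369.512 = 978.922.
Under uncorrelated errors the observed covariances equal the true-score covariances, so only the own-variance terms attenuate.
True-score variance = [11²·0.73 + 22.1²·0.90] + 369.512 = 527.899 + 369.512 = 897.411.
Reliability = 897.411 / 978.922 = 0.9167.

0.9167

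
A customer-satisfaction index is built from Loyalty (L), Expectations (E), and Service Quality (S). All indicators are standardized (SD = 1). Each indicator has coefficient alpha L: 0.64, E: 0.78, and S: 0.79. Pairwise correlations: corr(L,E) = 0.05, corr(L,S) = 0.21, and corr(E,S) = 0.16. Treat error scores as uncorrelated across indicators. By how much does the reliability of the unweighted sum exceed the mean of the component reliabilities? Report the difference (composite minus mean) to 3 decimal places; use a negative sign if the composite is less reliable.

Var(sum) = 3 + 0.84 = 3.84; true-score variance = 2.21 + 0.84 = 3.05; composite reliability = 0.7943.
Mean component reliability = 0.7367.
Difference = 0.7943 − 0.7367 = 0.058.

0.058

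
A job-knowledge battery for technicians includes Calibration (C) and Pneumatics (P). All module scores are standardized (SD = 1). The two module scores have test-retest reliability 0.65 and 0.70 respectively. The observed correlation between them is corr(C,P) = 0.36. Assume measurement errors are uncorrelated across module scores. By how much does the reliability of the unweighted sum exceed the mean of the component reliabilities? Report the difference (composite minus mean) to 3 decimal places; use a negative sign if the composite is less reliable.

0.086

Var(sum) = 2 + 0.72 = 2.72; true-score variance = 1.35 + 0.72 = 2.07; composite reliability = 0.7610.
Mean component reliability = 0.6750.
Difference = 0.7610 − 0.6750 = 0.086.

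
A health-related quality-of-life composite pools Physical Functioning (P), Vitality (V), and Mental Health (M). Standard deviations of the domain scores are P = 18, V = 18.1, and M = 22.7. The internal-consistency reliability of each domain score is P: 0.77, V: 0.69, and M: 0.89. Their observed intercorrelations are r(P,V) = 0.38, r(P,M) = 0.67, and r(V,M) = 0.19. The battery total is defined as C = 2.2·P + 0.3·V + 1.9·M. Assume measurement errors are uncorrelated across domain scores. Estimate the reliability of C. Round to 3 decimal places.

Var(C) = 2.2²·18² + 0.3²·18.1² + 1.9²·22.7² + 2·[0.66·18·18.1·0.38 + 4.18·18·22.7·0.67 + 0.57·18.1·22.7·0.19] = 3457.84 + 2541.07 = 5998.91.
Under uncorrelated errors the observed covariances equal the true-score covariances, so only the own-variance terms attenuate.
True-score variance = [2.2²·18²·0.77 + 0.3²·18.1²·0.69 + 1.9²·22.7²·0.89] + 2541.07 = 2883.4 + 2541.07 = 5424.47.
Reliability = 5424.47 / 5998.91 = 0.904.

0.904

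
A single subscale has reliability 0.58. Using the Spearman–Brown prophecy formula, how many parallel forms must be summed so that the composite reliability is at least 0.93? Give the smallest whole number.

k ≥ ρ*(1−ρ₁)/(ρ₁(1−ρ*)) = 0.93·0.42 / (0.58·0.07) = 9.621.
Smallest integer k = 10.

10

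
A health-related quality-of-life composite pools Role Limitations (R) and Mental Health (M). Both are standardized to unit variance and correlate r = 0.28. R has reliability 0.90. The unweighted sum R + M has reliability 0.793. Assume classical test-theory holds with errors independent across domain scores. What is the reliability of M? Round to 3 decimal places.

Var(R+M) = 2 + 2·0.28 = 2.560.
True-score variance = ρ_R + ρ_M + 2·0.28, so 0.793 = (0.90 + ρ_M + 0.56) / 2.560.
ρ_M = 0.793·2.560 − 0.90 − 0.56 = 0.570.

0.570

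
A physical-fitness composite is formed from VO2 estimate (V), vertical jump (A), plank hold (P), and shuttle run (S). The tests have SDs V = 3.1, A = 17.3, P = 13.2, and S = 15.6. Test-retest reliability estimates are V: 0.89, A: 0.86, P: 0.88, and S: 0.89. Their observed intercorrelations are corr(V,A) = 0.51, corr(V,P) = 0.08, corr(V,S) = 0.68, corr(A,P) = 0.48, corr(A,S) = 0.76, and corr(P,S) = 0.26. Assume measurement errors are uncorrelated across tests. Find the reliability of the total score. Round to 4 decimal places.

Var(V+A+P+S) = 3.1² + 17.3² + 13.2² + 15.6² + 2·[3.1·17.3·0.51 + 3.1·13.2·0.08 + 3.1·15.6·0.68 + 17.3·13.2·0.48 + 17.3·15.6·0.76 + 13.2·15.6·0.26] = 726.5 + 863.541 = 1590.04.
Under uncorrelated errors the observed covariances equal the true-score covariances, so only the own-variance terms attenuate.
True-score variance = [3.1²·0.89 + 17.3²·0.86 + 13.2²·0.88 + 15.6²·0.89] + 863.541 = 635.864 + 863.541 = 1499.4.
Reliability = 1499.4 / 1590.04 = 0.9430.

0.9430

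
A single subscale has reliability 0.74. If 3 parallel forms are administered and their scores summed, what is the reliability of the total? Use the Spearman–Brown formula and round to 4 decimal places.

ρ_k = kρ / (1 + (k−1)ρ) = 3·0.74 / (1 + 2·0.74) = 2.220 / 2.480 = 0.8952.

0.8952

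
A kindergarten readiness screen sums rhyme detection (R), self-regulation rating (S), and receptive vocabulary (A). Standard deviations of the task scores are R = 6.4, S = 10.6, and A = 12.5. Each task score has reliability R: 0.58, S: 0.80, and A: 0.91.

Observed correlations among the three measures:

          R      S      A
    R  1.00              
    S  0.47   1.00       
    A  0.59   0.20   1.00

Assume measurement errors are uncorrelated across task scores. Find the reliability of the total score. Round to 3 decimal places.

0.897

Var(R+S+A) = 6.4² + 10.6² + 12.5² + 2·[6.4·10.6·0.47 + 6.4·12.5·0.59 + 10.6·12.5·0.20] = 309.57 + 211.17 = 520.74.
With uncorrelated errors the cross-covariances are all true-score covariance, so they carry over unchanged; only the diagonal terms shrink to ρᵢσᵢ².
True-score variance = [6.4²·0.58 + 10.6²·0.80 + 12.5²·0.91] + 211.17 = 255.832 + 211.17 = 467.002.
Reliability = 467.002 / 520.74 = 0.897.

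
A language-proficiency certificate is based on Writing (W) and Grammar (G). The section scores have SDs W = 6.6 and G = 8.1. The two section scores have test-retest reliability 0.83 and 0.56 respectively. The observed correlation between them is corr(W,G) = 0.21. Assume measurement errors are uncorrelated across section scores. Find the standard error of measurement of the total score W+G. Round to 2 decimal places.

Var(total) = 109.17 + 22.4532 = 131.623.
True-score variance = 72.8964 + 22.4532 = 95.3496, so reliability = 0.7244.
Error variance = 131.623 − 95.3496 = 36.2736; SEM = √36.2736 = 6.02.

6.02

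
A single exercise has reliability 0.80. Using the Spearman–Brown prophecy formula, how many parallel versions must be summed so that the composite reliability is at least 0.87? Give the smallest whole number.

2

k ≥ ρ*(1−ρ₁)/(ρ₁(1−ρ*)) = 0.87·0.20 / (0.80·0.13) = 1.673.
Smallest integer k = 2.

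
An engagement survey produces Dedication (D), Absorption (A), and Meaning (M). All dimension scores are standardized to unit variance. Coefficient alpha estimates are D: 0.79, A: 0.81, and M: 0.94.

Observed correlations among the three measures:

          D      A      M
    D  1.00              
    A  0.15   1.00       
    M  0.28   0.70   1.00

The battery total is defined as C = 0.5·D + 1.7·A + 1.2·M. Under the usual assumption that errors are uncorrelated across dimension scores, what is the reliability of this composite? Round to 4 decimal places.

Var(C) = 0.5² + 1.7² + 1.2² + 2·[0.85·0.15 + 0.6·0.28 + 2.04·0.70] = 4.58 + 3.447 = 8.027.
With uncorrelated errors the cross-covariances are all true-score covariance, so they carry over unchanged; only the diagonal terms shrink to ρᵢσᵢ².
True-score variance = [0.5²·0.79 + 1.7²·0.81 + 1.2²·0.94] + 3.447 = 3.892 + 3.447 = 7.339.
Reliability = 7.339 / 8.027 = 0.9143.

0.9143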